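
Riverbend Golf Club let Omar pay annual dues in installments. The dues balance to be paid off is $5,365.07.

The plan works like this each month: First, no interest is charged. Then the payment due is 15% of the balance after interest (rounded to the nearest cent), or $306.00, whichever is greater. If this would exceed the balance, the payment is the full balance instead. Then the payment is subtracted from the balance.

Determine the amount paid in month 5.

Month 1: opening $5,365.07; payment $804.76; balance $4,560.31
Month 2: opening $4,560.31; payment $684.05; balance $3,876.26
Month 3: opening $3,876.26; payment $581.44; balance $3,294.82
Month 4: opening $3,294.82; payment $494.22; balance $2,800.60
Month 5: opening $2,800.60; payment $420.09; balance $2,380.51

$420.09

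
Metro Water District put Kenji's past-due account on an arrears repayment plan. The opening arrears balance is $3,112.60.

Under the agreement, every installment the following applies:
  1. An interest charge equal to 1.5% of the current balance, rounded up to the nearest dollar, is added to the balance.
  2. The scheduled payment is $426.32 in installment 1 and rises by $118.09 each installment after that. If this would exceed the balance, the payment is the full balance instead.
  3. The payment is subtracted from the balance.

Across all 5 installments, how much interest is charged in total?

Installment 1: opening $3,112.60; interest $47.00 → $3,159.60; payment $426.32; balance $2,733.28
Installment 2: opening $2,733.28; interest $41.00 → $2,774.28; payment $544.41; balance $2,229.87
Installment 3: opening $2,229.87; interest $34.00 → $2,263.87; payment $662.50; balance $1,601.37
Installment 4: opening $1,601.37; interest $25.00 → $1,626.37; payment $780.59; balance $845.78
Installment 5: opening $845.78; interest $13.00 → $858.78; payment $858.78; balance $0.00
Total interest: $47.00 + $41.00 + $34.00 + $25.00 + $13.00 = $160.00

$160.00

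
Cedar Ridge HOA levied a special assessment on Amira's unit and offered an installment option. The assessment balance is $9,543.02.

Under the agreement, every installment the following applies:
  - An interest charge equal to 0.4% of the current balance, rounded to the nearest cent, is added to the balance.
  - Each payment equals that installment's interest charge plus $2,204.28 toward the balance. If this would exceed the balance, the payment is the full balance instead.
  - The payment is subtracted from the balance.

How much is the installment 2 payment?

$2,233.63

Installment 1: $9,543.02 +$38.17 interest = $9,581.19; pay $2,242.45 → $7,338.74
Installment 2: $7,338.74 +$29.35 interest = $7,368.09; pay $2,233.63 → $5,134.46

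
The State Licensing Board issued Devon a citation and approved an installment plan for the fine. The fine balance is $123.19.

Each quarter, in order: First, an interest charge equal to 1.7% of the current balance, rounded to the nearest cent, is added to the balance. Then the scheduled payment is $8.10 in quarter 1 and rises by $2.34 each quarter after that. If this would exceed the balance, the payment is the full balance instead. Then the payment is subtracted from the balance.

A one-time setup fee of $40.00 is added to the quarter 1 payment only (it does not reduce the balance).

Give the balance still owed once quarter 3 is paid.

$97.80

Quarter 1: $123.19 +$2.09 interest = $125.28; pay $8.10 (+ $40.00 fee) → $117.18
Quarter 2: $117.18 +$1.99 interest = $119.17; pay $10.44 → $108.73
Quarter 3: $108.73 +$1.85 interest = $110.58; pay $12.78 → $97.80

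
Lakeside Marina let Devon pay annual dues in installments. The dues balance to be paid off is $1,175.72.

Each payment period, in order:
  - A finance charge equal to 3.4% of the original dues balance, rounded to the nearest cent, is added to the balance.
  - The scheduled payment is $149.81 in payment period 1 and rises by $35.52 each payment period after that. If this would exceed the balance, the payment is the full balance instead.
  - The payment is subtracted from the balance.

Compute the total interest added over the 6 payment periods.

$239.82

Payment period 1: $1,175.72 +$39.97 interest = $1,215.69; pay $149.81 → $1,065.88
Payment period 2: $1,065.88 +$39.97 interest = $1,105.85; pay $185.33 → $920.52
Payment period 3: $920.52 +$39.97 interest = $960.49; pay $220.85 → $739.64
Payment period 4: $739.64 +$39.97 interest = $779.61; pay $256.37 → $523.24
Payment period 5: $523.24 +$39.97 interest = $563.21; pay $291.89 → $271.32
Payment period 6: $271.32 +$39.97 interest = $311.29; pay $311.29 → $0.00
Total interest: $39.97 + $39.97 + $39.97 + $39.97 + $39.97 + $39.97 = $239.82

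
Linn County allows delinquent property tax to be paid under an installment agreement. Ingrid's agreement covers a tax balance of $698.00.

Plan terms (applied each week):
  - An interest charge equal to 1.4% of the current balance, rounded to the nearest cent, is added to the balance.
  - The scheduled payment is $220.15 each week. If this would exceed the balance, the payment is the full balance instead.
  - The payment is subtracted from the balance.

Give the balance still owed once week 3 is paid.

Week 1: opening $698.00; interest $9.77 → $707.77; payment $220.15; balance $487.62
Week 2: opening $487.62; interest $6.83 → $494.45; payment $220.15; balance $274.30
Week 3: opening $274.30; interest $3.84 → $278.14; payment $220.15; balance $57.99

$57.99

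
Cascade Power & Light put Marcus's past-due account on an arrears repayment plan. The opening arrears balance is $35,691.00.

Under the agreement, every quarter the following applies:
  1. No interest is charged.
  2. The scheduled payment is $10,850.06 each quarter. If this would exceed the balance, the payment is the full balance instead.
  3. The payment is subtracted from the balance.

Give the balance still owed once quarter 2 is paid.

$13,990.88

Quarter 1: $35,691.00 − $10,850.06 → $24,840.94
Quarter 2: $24,840.94 − $10,850.06 → $13,990.88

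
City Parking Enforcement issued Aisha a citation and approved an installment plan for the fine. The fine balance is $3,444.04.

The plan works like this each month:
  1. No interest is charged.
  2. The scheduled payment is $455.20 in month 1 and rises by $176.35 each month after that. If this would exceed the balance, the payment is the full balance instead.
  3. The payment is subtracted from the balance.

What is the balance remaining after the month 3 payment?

# | Opening | Payment | End bal
1 | $3,444.04 | $455.20 | $2,988.84
2 | $2,988.84 | $631.55 | $2,357.29
3 | $2,357.29 | $807.90 | $1,549.39

$1,549.39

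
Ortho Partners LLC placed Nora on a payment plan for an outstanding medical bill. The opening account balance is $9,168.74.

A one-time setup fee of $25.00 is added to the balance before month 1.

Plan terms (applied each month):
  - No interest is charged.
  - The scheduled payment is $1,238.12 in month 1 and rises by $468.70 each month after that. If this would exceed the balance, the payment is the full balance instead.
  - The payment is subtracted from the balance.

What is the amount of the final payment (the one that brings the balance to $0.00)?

$1,429.06

Month 1: opening $9,193.74; payment $1,238.12; balance $7,955.62
Month 2: opening $7,955.62; payment $1,706.82; balance $6,248.80
Month 3: opening $6,248.80; payment $2,175.52; balance $4,073.28
Month 4: opening $4,073.28; payment $2,644.22; balance $1,429.06
Month 5: opening $1,429.06; payment $1,429.06; balance $0.00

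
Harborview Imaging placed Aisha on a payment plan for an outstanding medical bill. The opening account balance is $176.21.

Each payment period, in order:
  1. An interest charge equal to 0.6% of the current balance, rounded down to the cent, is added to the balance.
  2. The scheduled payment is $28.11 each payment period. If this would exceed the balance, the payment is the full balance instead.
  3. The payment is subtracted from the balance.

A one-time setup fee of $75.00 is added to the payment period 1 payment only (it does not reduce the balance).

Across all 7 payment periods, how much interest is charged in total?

# | Opening | Interest | Payment | Fee | End bal
1 | $176.21 | $1.05 | $28.11 | $75.00 | $149.15
2 | $149.15 | $0.89 | $28.11 | — | $121.93
3 | $121.93 | $0.73 | $28.11 | — | $94.55
4 | $94.55 | $0.56 | $28.11 | — | $67.00
5 | $67.00 | $0.40 | $28.11 | — | $39.29
6 | $39.29 | $0.23 | $28.11 | — | $11.41
7 | $11.41 | $0.06 | $11.47 | — | $0.00
Total interest: $1.05 + $0.89 + $0.73 + $0.56 + $0.40 + $0.23 + $0.06 = $3.92

$3.92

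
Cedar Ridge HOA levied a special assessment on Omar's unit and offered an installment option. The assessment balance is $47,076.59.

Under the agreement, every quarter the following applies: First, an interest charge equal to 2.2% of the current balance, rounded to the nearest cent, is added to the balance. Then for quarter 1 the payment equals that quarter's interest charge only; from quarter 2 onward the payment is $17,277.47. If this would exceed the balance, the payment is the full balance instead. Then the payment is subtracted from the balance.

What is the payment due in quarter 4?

Quarter 1: opening $47,076.59; interest $1,035.68 → $48,112.27; payment $1,035.68; balance $47,076.59
Quarter 2: opening $47,076.59; interest $1,035.68 → $48,112.27; payment $17,277.47; balance $30,834.80
Quarter 3: opening $30,834.80; interest $678.37 → $31,513.17; payment $17,277.47; balance $14,235.70
Quarter 4: opening $14,235.70; interest $313.19 → $14,548.89; payment $14,548.89; balance $0.00

$14,548.89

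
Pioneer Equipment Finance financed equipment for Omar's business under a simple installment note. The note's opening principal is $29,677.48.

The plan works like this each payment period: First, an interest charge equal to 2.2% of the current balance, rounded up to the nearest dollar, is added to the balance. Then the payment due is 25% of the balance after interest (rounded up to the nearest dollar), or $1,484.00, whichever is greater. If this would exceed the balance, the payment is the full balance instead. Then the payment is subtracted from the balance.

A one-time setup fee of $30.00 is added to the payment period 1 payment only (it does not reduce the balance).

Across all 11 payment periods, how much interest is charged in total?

# | Opening | Interest | Payment | Fee | End bal
1 | $29,677.48 | $653.00 | $7,583.00 | $30.00 | $22,747.48
2 | $22,747.48 | $501.00 | $5,813.00 | — | $17,435.48
3 | $17,435.48 | $384.00 | $4,455.00 | — | $13,364.48
4 | $13,364.48 | $295.00 | $3,415.00 | — | $10,244.48
5 | $10,244.48 | $226.00 | $2,618.00 | — | $7,852.48
6 | $7,852.48 | $173.00 | $2,007.00 | — | $6,018.48
7 | $6,018.48 | $133.00 | $1,538.00 | — | $4,613.48
8 | $4,613.48 | $102.00 | $1,484.00 | — | $3,231.48
9 | $3,231.48 | $72.00 | $1,484.00 | — | $1,819.48
10 | $1,819.48 | $41.00 | $1,484.00 | — | $376.48
11 | $376.48 | $9.00 | $385.48 | — | $0.00
Total interest: $653.00 + $501.00 + $384.00 + $295.00 + $226.00 + $173.00 + $133.00 + $102.00 + $72.00 + $41.00 + $9.00 = $2,589.00

$2,589.00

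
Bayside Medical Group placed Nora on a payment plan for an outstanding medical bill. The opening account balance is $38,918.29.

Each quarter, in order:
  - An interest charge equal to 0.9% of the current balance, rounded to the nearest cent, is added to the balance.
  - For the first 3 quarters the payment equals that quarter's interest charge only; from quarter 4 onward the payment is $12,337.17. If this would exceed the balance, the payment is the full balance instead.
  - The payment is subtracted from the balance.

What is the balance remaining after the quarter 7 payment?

Quarter 1: opening $38,918.29; interest $350.26 → $39,268.55; payment $350.26; balance $38,918.29
Quarter 2: opening $38,918.29; interest $350.26 → $39,268.55; payment $350.26; balance $38,918.29
Quarter 3: opening $38,918.29; interest $350.26 → $39,268.55; payment $350.26; balance $38,918.29
Quarter 4: opening $38,918.29; interest $350.26 → $39,268.55; payment $12,337.17; balance $26,931.38
Quarter 5: opening $26,931.38; interest $242.38 → $27,173.76; payment $12,337.17; balance $14,836.59
Quarter 6: opening $14,836.59; interest $133.53 → $14,970.12; payment $12,337.17; balance $2,632.95
Quarter 7: opening $2,632.95; interest $23.70 → $2,656.65; payment $2,656.65; balance $0.00

$0.00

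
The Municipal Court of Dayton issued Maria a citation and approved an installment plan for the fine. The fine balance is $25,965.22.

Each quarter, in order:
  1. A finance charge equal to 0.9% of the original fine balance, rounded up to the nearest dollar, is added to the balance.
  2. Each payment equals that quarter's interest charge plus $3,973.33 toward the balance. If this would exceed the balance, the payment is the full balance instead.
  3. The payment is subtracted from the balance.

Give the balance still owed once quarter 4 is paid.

$10,071.90

Quarter 1: opening $25,965.22; interest $234.00 → $26,199.22; payment $4,207.33; balance $21,991.89
Quarter 2: opening $21,991.89; interest $234.00 → $22,225.89; payment $4,207.33; balance $18,018.56
Quarter 3: opening $18,018.56; interest $234.00 → $18,252.56; payment $4,207.33; balance $14,045.23
Quarter 4: opening $14,045.23; interest $234.00 → $14,279.23; payment $4,207.33; balance $10,071.90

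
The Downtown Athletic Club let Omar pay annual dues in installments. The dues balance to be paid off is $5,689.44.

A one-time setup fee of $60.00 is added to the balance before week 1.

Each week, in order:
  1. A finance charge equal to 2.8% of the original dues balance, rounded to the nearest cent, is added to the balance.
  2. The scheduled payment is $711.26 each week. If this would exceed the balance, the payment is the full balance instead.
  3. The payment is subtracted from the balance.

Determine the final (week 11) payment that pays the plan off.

$389.14

Week 1: opening $5,749.44; interest $159.30 → $5,908.74; payment $711.26; balance $5,197.48
Week 2: opening $5,197.48; interest $159.30 → $5,356.78; payment $711.26; balance $4,645.52
Week 3: opening $4,645.52; interest $159.30 → $4,804.82; payment $711.26; balance $4,093.56
Week 4: opening $4,093.56; interest $159.30 → $4,252.86; payment $711.26; balance $3,541.60
Week 5: opening $3,541.60; interest $159.30 → $3,700.90; payment $711.26; balance $2,989.64
Week 6: opening $2,989.64; interest $159.30 → $3,148.94; payment $711.26; balance $2,437.68
Week 7: opening $2,437.68; interest $159.30 → $2,596.98; payment $711.26; balance $1,885.72
Week 8: opening $1,885.72; interest $159.30 → $2,045.02; payment $711.26; balance $1,333.76
Week 9: opening $1,333.76; interest $159.30 → $1,493.06; payment $711.26; balance $781.80
Week 10: opening $781.80; interest $159.30 → $941.10; payment $711.26; balance $229.84
Week 11: opening $229.84; interest $159.30 → $389.14; payment $389.14; balance $0.00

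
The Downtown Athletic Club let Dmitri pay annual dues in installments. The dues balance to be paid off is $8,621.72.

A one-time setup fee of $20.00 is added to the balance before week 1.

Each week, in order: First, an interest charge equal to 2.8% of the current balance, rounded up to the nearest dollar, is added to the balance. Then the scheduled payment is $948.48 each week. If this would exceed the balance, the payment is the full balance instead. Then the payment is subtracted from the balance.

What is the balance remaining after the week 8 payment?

$2,406.88

Week 1: opening $8,641.72; interest $242.00 → $8,883.72; payment $948.48; balance $7,935.24
Week 2: opening $7,935.24; interest $223.00 → $8,158.24; payment $948.48; balance $7,209.76
Week 3: opening $7,209.76; interest $202.00 → $7,411.76; payment $948.48; balance $6,463.28
Week 4: opening $6,463.28; interest $181.00 → $6,644.28; payment $948.48; balance $5,695.80
Week 5: opening $5,695.80; interest $160.00 → $5,855.80; payment $948.48; balance $4,907.32
Week 6: opening $4,907.32; interest $138.00 → $5,045.32; payment $948.48; balance $4,096.84
Week 7: opening $4,096.84; interest $115.00 → $4,211.84; payment $948.48; balance $3,263.36
Week 8: opening $3,263.36; interest $92.00 → $3,355.36; payment $948.48; balance $2,406.88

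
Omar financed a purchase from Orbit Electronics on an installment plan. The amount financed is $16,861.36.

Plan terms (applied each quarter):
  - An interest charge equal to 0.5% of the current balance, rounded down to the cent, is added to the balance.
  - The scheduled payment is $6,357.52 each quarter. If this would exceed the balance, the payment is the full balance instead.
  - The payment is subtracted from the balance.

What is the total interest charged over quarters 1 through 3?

Quarter 1: opening $16,861.36; interest $84.30 → $16,945.66; payment $6,357.52; balance $10,588.14
Quarter 2: opening $10,588.14; interest $52.94 → $10,641.08; payment $6,357.52; balance $4,283.56
Quarter 3: opening $4,283.56; interest $21.41 → $4,304.97; payment $4,304.97; balance $0.00
Total interest: $84.30 + $52.94 + $21.41 = $158.65

$158.65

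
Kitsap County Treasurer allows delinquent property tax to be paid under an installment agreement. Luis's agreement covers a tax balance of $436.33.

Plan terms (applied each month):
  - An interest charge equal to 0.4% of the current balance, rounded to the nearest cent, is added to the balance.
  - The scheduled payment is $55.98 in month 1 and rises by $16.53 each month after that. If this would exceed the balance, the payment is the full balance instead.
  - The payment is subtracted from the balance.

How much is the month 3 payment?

$89.04

Month 1: opening $436.33; interest $1.75 → $438.08; payment $55.98; balance $382.10
Month 2: opening $382.10; interest $1.53 → $383.63; payment $72.51; balance $311.12
Month 3: opening $311.12; interest $1.24 → $312.36; payment $89.04; balance $223.32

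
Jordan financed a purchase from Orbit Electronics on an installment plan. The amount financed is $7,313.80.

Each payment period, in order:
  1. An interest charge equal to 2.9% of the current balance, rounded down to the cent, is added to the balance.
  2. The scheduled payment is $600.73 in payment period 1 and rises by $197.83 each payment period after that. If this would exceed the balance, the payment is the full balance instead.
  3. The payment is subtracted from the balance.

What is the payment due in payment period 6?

$1,589.88

Payment period 1: $7,313.80 +$212.10 interest = $7,525.90; pay $600.73 → $6,925.17
Payment period 2: $6,925.17 +$200.82 interest = $7,125.99; pay $798.56 → $6,327.43
Payment period 3: $6,327.43 +$183.49 interest = $6,510.92; pay $996.39 → $5,514.53
Payment period 4: $5,514.53 +$159.92 interest = $5,674.45; pay $1,194.22 → $4,480.23
Payment period 5: $4,480.23 +$129.92 interest = $4,610.15; pay $1,392.05 → $3,218.10
Payment period 6: $3,218.10 +$93.32 interest = $3,311.42; pay $1,589.88 → $1,721.54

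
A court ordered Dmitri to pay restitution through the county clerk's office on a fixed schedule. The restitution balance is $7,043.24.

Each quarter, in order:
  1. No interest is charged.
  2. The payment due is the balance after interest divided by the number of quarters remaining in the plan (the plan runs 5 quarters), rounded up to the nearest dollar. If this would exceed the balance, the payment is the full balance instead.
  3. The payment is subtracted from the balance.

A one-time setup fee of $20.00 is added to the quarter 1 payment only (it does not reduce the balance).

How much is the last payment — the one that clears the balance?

$1,407.24

Quarter 1: $7,043.24 − $1,409.00 (+ $20.00 fee) → $5,634.24
Quarter 2: $5,634.24 − $1,409.00 → $4,225.24
Quarter 3: $4,225.24 − $1,409.00 → $2,816.24
Quarter 4: $2,816.24 − $1,409.00 → $1,407.24
Quarter 5: $1,407.24 − $1,407.24 → $0.00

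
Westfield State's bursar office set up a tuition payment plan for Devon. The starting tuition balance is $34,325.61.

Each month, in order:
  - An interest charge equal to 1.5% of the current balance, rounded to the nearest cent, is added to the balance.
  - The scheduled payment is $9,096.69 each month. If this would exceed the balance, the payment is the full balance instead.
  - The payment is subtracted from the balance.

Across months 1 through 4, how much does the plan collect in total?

$35,605.03

Month 1: $34,325.61 +$514.88 interest = $34,840.49; pay $9,096.69 → $25,743.80
Month 2: $25,743.80 +$386.16 interest = $26,129.96; pay $9,096.69 → $17,033.27
Month 3: $17,033.27 +$255.50 interest = $17,288.77; pay $9,096.69 → $8,192.08
Month 4: $8,192.08 +$122.88 interest = $8,314.96; pay $8,314.96 → $0.00
Total paid: $35,605.03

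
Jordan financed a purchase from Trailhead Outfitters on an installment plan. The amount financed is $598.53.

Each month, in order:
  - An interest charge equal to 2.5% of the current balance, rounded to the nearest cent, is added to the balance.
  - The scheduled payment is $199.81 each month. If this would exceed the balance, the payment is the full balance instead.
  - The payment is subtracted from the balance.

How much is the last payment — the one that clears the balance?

$30.76

Month 1: $598.53 +$14.96 interest = $613.49; pay $199.81 → $413.68
Month 2: $413.68 +$10.34 interest = $424.02; pay $199.81 → $224.21
Month 3: $224.21 +$5.61 interest = $229.82; pay $199.81 → $30.01
Month 4: $30.01 +$0.75 interest = $30.76; pay $30.76 → $0.00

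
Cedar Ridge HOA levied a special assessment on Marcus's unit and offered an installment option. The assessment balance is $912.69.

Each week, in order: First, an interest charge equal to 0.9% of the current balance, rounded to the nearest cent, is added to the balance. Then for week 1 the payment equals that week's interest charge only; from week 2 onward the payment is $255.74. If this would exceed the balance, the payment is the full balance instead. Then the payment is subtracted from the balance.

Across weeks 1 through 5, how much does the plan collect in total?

Week 1: opening $912.69; interest $8.21 → $920.90; payment $8.21; balance $912.69
Week 2: opening $912.69; interest $8.21 → $920.90; payment $255.74; balance $665.16
Week 3: opening $665.16; interest $5.99 → $671.15; payment $255.74; balance $415.41
Week 4: opening $415.41; interest $3.74 → $419.15; payment $255.74; balance $163.41
Week 5: opening $163.41; interest $1.47 → $164.88; payment $164.88; balance $0.00
Total paid: $940.31

$940.31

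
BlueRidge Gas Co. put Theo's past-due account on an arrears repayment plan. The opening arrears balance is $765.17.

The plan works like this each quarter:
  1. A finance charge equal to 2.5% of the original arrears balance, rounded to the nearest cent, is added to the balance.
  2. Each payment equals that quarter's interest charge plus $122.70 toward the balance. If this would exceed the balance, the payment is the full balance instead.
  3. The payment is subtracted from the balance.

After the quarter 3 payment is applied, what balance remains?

$397.07

Quarter 1: opening $765.17; interest $19.13 → $784.30; payment $141.83; balance $642.47
Quarter 2: opening $642.47; interest $19.13 → $661.60; payment $141.83; balance $519.77
Quarter 3: opening $519.77; interest $19.13 → $538.90; payment $141.83; balance $397.07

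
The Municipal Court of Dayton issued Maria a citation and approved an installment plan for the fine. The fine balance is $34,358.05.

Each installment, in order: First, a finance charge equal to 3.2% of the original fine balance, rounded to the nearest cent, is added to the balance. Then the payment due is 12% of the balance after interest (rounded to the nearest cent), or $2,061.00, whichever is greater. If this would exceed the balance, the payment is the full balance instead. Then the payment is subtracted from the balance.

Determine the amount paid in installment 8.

$2,389.01

Installment 1: opening $34,358.05; interest $1,099.46 → $35,457.51; payment $4,254.90; balance $31,202.61
Installment 2: opening $31,202.61; interest $1,099.46 → $32,302.07; payment $3,876.25; balance $28,425.82
Installment 3: opening $28,425.82; interest $1,099.46 → $29,525.28; payment $3,543.03; balance $25,982.25
Installment 4: opening $25,982.25; interest $1,099.46 → $27,081.71; payment $3,249.81; balance $23,831.90
Installment 5: opening $23,831.90; interest $1,099.46 → $24,931.36; payment $2,991.76; balance $21,939.60
Installment 6: opening $21,939.60; interest $1,099.46 → $23,039.06; payment $2,764.69; balance $20,274.37
Installment 7: opening $20,274.37; interest $1,099.46 → $21,373.83; payment $2,564.86; balance $18,808.97
Installment 8: opening $18,808.97; interest $1,099.46 → $19,908.43; payment $2,389.01; balance $17,519.42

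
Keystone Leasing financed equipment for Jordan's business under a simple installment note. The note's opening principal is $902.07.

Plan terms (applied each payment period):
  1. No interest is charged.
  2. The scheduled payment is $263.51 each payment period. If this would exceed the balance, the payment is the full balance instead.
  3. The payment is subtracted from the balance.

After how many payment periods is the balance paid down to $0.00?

Payment period 1: opening $902.07; payment $263.51; balance $638.56
Payment period 2: opening $638.56; payment $263.51; balance $375.05
Payment period 3: opening $375.05; payment $263.51; balance $111.54
Payment period 4: opening $111.54; payment $111.54; balance $0.00
Balance reaches $0.00 in payment period 4.

4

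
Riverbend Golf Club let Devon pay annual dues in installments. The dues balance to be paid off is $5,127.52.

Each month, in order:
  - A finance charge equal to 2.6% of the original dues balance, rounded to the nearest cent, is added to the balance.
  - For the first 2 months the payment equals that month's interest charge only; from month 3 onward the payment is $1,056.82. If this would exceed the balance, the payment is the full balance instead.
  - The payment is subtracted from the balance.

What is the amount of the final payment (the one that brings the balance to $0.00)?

$643.34

# | Opening | Interest | Payment | End bal
1 | $5,127.52 | $133.32 | $133.32 | $5,127.52
2 | $5,127.52 | $133.32 | $133.32 | $5,127.52
3 | $5,127.52 | $133.32 | $1,056.82 | $4,204.02
4 | $4,204.02 | $133.32 | $1,056.82 | $3,280.52
5 | $3,280.52 | $133.32 | $1,056.82 | $2,357.02
6 | $2,357.02 | $133.32 | $1,056.82 | $1,433.52
7 | $1,433.52 | $133.32 | $1,056.82 | $510.02
8 | $510.02 | $133.32 | $643.34 | $0.00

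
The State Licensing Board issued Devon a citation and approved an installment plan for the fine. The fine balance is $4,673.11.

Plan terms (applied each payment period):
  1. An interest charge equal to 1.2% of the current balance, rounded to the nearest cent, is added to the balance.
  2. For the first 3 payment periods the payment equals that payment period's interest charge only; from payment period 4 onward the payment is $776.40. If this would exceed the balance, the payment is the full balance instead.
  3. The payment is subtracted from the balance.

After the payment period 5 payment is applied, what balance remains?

$3,223.82

# | Opening | Interest | Payment | End bal
1 | $4,673.11 | $56.08 | $56.08 | $4,673.11
2 | $4,673.11 | $56.08 | $56.08 | $4,673.11
3 | $4,673.11 | $56.08 | $56.08 | $4,673.11
4 | $4,673.11 | $56.08 | $776.40 | $3,952.79
5 | $3,952.79 | $47.43 | $776.40 | $3,223.82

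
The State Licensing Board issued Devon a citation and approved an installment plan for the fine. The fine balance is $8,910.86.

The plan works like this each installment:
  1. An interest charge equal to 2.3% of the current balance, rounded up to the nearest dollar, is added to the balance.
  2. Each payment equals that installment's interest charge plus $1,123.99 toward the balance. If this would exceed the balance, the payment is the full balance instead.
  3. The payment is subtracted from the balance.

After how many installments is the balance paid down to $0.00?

8

Installment 1: $8,910.86 +$205.00 interest = $9,115.86; pay $1,328.99 → $7,786.87
Installment 2: $7,786.87 +$180.00 interest = $7,966.87; pay $1,303.99 → $6,662.88
Installment 3: $6,662.88 +$154.00 interest = $6,816.88; pay $1,277.99 → $5,538.89
Installment 4: $5,538.89 +$128.00 interest = $5,666.89; pay $1,251.99 → $4,414.90
Installment 5: $4,414.90 +$102.00 interest = $4,516.90; pay $1,225.99 → $3,290.91
Installment 6: $3,290.91 +$76.00 interest = $3,366.91; pay $1,199.99 → $2,166.92
Installment 7: $2,166.92 +$50.00 interest = $2,216.92; pay $1,173.99 → $1,042.93
Installment 8: $1,042.93 +$24.00 interest = $1,066.93; pay $1,066.93 → $0.00
Balance reaches $0.00 in installment 8.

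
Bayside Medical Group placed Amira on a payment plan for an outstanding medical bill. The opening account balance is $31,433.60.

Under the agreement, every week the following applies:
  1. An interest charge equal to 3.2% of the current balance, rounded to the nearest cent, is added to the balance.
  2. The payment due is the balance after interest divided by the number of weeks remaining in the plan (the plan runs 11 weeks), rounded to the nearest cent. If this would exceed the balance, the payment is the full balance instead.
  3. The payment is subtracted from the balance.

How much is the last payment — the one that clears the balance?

$4,040.90

Week 1: opening $31,433.60; interest $1,005.88 → $32,439.48; payment $2,949.04; balance $29,490.44
Week 2: opening $29,490.44; interest $943.69 → $30,434.13; payment $3,043.41; balance $27,390.72
Week 3: opening $27,390.72; interest $876.50 → $28,267.22; payment $3,140.80; balance $25,126.42
Week 4: opening $25,126.42; interest $804.05 → $25,930.47; payment $3,241.31; balance $22,689.16
Week 5: opening $22,689.16; interest $726.05 → $23,415.21; payment $3,345.03; balance $20,070.18
Week 6: opening $20,070.18; interest $642.25 → $20,712.43; payment $3,452.07; balance $17,260.36
Week 7: opening $17,260.36; interest $552.33 → $17,812.69; payment $3,562.54; balance $14,250.15
Week 8: opening $14,250.15; interest $456.00 → $14,706.15; payment $3,676.54; balance $11,029.61
Week 9: opening $11,029.61; interest $352.95 → $11,382.56; payment $3,794.19; balance $7,588.37
Week 10: opening $7,588.37; interest $242.83 → $7,831.20; payment $3,915.60; balance $3,915.60
Week 11: opening $3,915.60; interest $125.30 → $4,040.90; payment $4,040.90; balance $0.00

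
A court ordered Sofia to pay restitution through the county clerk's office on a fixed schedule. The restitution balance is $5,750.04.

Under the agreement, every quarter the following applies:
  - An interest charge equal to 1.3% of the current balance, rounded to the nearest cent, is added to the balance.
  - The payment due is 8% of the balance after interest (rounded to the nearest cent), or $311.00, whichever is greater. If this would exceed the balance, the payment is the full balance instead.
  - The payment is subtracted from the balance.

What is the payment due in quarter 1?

$465.98

# | Opening | Interest | Payment | End bal
1 | $5,750.04 | $74.75 | $465.98 | $5,358.81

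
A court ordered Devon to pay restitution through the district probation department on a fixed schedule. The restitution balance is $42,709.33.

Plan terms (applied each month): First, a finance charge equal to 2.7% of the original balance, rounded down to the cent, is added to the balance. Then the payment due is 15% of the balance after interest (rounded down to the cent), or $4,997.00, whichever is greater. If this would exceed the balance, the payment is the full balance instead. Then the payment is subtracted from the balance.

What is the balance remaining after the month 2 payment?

# | Opening | Interest | Payment | End bal
1 | $42,709.33 | $1,153.15 | $6,579.37 | $37,283.11
2 | $37,283.11 | $1,153.15 | $5,765.43 | $32,670.83

$32,670.83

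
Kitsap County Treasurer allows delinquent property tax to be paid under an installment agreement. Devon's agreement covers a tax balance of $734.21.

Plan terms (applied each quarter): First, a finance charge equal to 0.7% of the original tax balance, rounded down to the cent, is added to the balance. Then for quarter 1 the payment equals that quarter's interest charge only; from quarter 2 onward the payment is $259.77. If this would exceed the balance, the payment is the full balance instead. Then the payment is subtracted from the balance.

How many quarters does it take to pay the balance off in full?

4

# | Opening | Interest | Payment | End bal
1 | $734.21 | $5.13 | $5.13 | $734.21
2 | $734.21 | $5.13 | $259.77 | $479.57
3 | $479.57 | $5.13 | $259.77 | $224.93
4 | $224.93 | $5.13 | $230.06 | $0.00
Balance reaches $0.00 in quarter 4.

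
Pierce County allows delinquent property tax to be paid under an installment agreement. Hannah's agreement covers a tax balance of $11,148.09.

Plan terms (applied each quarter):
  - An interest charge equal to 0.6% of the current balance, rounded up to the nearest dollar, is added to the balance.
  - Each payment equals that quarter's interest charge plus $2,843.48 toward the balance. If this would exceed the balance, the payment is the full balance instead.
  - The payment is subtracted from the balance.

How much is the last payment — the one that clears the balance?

$2,633.65

Quarter 1: opening $11,148.09; interest $67.00 → $11,215.09; payment $2,910.48; balance $8,304.61
Quarter 2: opening $8,304.61; interest $50.00 → $8,354.61; payment $2,893.48; balance $5,461.13
Quarter 3: opening $5,461.13; interest $33.00 → $5,494.13; payment $2,876.48; balance $2,617.65
Quarter 4: opening $2,617.65; interest $16.00 → $2,633.65; payment $2,633.65; balance $0.00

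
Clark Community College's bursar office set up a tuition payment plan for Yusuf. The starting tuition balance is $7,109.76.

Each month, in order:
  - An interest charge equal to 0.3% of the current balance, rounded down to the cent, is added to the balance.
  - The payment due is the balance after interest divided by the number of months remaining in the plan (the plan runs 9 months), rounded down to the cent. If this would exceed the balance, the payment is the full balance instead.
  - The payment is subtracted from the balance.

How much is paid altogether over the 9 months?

# | Opening | Interest | Payment | End bal
1 | $7,109.76 | $21.32 | $792.34 | $6,338.74
2 | $6,338.74 | $19.01 | $794.71 | $5,563.04
3 | $5,563.04 | $16.68 | $797.10 | $4,782.62
4 | $4,782.62 | $14.34 | $799.49 | $3,997.47
5 | $3,997.47 | $11.99 | $801.89 | $3,207.57
6 | $3,207.57 | $9.62 | $804.29 | $2,412.90
7 | $2,412.90 | $7.23 | $806.71 | $1,613.42
8 | $1,613.42 | $4.84 | $809.13 | $809.13
9 | $809.13 | $2.42 | $811.55 | $0.00
Total paid: $7,217.21

$7,217.21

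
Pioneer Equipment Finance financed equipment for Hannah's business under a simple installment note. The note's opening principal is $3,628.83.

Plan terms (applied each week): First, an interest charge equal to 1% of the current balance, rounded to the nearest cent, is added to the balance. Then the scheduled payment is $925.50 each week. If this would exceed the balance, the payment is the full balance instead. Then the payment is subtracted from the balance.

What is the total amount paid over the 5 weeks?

Week 1: $3,628.83 +$36.29 interest = $3,665.12; pay $925.50 → $2,739.62
Week 2: $2,739.62 +$27.40 interest = $2,767.02; pay $925.50 → $1,841.52
Week 3: $1,841.52 +$18.42 interest = $1,859.94; pay $925.50 → $934.44
Week 4: $934.44 +$9.34 interest = $943.78; pay $925.50 → $18.28
Week 5: $18.28 +$0.18 interest = $18.46; pay $18.46 → $0.00
Total paid: $3,720.46

$3,720.46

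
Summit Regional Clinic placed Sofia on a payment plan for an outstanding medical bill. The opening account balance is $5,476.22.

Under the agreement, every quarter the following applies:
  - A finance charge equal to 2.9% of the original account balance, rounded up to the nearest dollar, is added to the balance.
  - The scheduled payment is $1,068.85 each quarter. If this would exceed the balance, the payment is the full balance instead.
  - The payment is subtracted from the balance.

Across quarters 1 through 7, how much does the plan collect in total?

$6,589.22

Quarter 1: opening $5,476.22; interest $159.00 → $5,635.22; payment $1,068.85; balance $4,566.37
Quarter 2: opening $4,566.37; interest $159.00 → $4,725.37; payment $1,068.85; balance $3,656.52
Quarter 3: opening $3,656.52; interest $159.00 → $3,815.52; payment $1,068.85; balance $2,746.67
Quarter 4: opening $2,746.67; interest $159.00 → $2,905.67; payment $1,068.85; balance $1,836.82
Quarter 5: opening $1,836.82; interest $159.00 → $1,995.82; payment $1,068.85; balance $926.97
Quarter 6: opening $926.97; interest $159.00 → $1,085.97; payment $1,068.85; balance $17.12
Quarter 7: opening $17.12; interest $159.00 → $176.12; payment $176.12; balance $0.00
Total paid: $6,589.22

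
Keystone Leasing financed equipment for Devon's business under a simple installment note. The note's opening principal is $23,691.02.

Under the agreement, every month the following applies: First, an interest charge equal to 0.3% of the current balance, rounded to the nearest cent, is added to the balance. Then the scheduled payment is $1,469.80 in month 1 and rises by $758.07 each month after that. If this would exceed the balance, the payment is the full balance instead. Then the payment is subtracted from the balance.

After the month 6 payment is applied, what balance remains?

# | Opening | Interest | Payment | End bal
1 | $23,691.02 | $71.07 | $1,469.80 | $22,292.29
2 | $22,292.29 | $66.88 | $2,227.87 | $20,131.30
3 | $20,131.30 | $60.39 | $2,985.94 | $17,205.75
4 | $17,205.75 | $51.62 | $3,744.01 | $13,513.36
5 | $13,513.36 | $40.54 | $4,502.08 | $9,051.82
6 | $9,051.82 | $27.16 | $5,260.15 | $3,818.83

$3,818.83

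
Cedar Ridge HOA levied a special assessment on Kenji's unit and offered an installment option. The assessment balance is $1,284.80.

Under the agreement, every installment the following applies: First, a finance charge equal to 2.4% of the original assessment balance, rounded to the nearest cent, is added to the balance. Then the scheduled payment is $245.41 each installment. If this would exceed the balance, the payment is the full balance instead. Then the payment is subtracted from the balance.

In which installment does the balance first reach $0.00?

6

Installment 1: opening $1,284.80; interest $30.84 → $1,315.64; payment $245.41; balance $1,070.23
Installment 2: opening $1,070.23; interest $30.84 → $1,101.07; payment $245.41; balance $855.66
Installment 3: opening $855.66; interest $30.84 → $886.50; payment $245.41; balance $641.09
Installment 4: opening $641.09; interest $30.84 → $671.93; payment $245.41; balance $426.52
Installment 5: opening $426.52; interest $30.84 → $457.36; payment $245.41; balance $211.95
Installment 6: opening $211.95; interest $30.84 → $242.79; payment $242.79; balance $0.00
Balance reaches $0.00 in installment 6.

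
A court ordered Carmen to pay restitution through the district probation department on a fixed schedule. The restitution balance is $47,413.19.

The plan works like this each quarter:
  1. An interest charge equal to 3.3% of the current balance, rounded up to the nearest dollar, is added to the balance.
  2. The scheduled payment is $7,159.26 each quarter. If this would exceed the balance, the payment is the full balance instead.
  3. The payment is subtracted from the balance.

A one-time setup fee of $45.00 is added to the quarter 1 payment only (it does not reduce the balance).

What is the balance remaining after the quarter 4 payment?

Quarter 1: opening $47,413.19; interest $1,565.00 → $48,978.19; payment $7,159.26 (+ $45.00 fee); balance $41,818.93
Quarter 2: opening $41,818.93; interest $1,381.00 → $43,199.93; payment $7,159.26; balance $36,040.67
Quarter 3: opening $36,040.67; interest $1,190.00 → $37,230.67; payment $7,159.26; balance $30,071.41
Quarter 4: opening $30,071.41; interest $993.00 → $31,064.41; payment $7,159.26; balance $23,905.15

$23,905.15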